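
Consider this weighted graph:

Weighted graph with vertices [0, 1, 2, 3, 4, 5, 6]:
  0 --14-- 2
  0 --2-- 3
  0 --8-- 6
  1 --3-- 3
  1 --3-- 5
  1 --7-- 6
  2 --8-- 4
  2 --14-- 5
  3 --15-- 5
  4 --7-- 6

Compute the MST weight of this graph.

Applying Kruskal's algorithm (sort edges by weight, add if no cycle):
  Add (0,3) w=2
  Add (1,3) w=3
  Add (1,5) w=3
  Add (1,6) w=7
  Add (4,6) w=7
  Skip (0,6) w=8 (creates cycle)
  Add (2,4) w=8
  Skip (0,2) w=14 (creates cycle)
  Skip (2,5) w=14 (creates cycle)
  Skip (3,5) w=15 (creates cycle)
MST weight = 30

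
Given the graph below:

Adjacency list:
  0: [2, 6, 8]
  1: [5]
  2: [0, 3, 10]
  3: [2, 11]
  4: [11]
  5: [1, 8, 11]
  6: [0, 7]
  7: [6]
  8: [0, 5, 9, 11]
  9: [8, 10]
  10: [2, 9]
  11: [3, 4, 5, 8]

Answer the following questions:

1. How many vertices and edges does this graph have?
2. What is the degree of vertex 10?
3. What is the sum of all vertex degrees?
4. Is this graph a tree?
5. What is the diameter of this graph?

Count: 12 vertices, 14 edges.
Vertex 10 has neighbors [2, 9], degree = 2.
Handshaking lemma: 2 * 14 = 28.
A tree on 12 vertices has 11 edges. This graph has 14 edges (3 extra). Not a tree.
Diameter (longest shortest path) = 5.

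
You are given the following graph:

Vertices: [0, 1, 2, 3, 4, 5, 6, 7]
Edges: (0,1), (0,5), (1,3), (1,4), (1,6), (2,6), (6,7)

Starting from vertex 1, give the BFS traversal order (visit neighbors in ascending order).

BFS from vertex 1 (neighbors processed in ascending order):
Visit order: 1, 0, 3, 4, 6, 5, 2, 7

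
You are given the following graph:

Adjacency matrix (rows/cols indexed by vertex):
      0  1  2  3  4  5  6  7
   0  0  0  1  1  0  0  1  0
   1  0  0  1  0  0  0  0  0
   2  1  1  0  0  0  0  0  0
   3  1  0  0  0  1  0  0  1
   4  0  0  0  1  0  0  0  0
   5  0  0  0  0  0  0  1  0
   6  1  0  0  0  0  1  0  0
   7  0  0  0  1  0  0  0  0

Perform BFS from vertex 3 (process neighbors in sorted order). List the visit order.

BFS from vertex 3 (neighbors processed in ascending order):
Visit order: 3, 0, 4, 7, 2, 6, 1, 5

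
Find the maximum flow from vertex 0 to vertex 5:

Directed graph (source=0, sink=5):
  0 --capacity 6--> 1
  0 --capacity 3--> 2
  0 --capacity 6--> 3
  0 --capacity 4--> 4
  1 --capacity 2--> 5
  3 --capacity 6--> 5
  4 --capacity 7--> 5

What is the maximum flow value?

Computing max flow:
  Flow on (0->1): 2/6
  Flow on (0->3): 6/6
  Flow on (0->4): 4/4
  Flow on (1->5): 2/2
  Flow on (3->5): 6/6
  Flow on (4->5): 4/7
Maximum flow = 12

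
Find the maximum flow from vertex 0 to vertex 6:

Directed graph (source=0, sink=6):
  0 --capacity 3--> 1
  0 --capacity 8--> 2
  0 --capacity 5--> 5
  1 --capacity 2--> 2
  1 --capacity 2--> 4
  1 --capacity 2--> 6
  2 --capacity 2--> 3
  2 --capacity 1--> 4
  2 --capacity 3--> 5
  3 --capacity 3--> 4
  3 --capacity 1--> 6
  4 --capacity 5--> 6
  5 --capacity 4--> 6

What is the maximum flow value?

Computing max flow:
  Flow on (0->1): 3/3
  Flow on (0->2): 6/8
  Flow on (0->5): 1/5
  Flow on (1->4): 1/2
  Flow on (1->6): 2/2
  Flow on (2->3): 2/2
  Flow on (2->4): 1/1
  Flow on (2->5): 3/3
  Flow on (3->4): 1/3
  Flow on (3->6): 1/1
  Flow on (4->6): 3/5
  Flow on (5->6): 4/4
Maximum flow = 10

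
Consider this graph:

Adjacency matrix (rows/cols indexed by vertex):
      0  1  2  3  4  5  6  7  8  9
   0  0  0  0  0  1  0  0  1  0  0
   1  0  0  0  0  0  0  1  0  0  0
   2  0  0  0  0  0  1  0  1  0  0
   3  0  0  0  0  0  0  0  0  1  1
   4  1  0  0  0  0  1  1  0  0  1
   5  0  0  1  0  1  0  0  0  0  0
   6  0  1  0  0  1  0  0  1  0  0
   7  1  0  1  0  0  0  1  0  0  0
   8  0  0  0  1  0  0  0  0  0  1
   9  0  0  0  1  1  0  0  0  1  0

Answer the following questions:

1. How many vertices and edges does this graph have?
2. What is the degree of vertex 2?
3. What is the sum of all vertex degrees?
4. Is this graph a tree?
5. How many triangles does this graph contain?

Count: 10 vertices, 12 edges.
Vertex 2 has neighbors [5, 7], degree = 2.
Handshaking lemma: 2 * 12 = 24.
A tree on 10 vertices has 9 edges. This graph has 12 edges (3 extra). Not a tree.
Number of triangles = 1.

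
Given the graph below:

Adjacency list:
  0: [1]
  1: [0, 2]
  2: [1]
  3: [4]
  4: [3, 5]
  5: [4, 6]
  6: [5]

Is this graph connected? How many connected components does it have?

Checking connectivity: the graph has 2 connected component(s).
Components: [[0, 1, 2], [3, 4, 5, 6]]. The graph is NOT connected.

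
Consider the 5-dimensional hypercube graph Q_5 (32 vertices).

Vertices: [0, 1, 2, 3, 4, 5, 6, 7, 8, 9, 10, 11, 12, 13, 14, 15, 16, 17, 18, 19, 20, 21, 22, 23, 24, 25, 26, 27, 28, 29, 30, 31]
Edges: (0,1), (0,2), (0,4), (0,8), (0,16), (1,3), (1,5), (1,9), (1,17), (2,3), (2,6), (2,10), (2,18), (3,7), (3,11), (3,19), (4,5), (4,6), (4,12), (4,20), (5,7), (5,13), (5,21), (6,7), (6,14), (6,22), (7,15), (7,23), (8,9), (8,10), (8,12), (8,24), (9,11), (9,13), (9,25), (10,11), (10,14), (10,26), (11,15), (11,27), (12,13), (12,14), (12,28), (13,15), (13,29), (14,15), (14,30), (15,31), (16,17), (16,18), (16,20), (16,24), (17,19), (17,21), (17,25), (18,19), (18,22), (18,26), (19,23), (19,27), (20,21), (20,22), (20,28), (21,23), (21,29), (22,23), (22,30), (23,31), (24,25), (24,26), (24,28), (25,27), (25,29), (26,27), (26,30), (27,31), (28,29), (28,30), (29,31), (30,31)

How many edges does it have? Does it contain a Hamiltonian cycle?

Q_5 has 32 * 5 / 2 = 80 edges.
Q_5 (d >= 2) always has a Hamiltonian cycle: a 5-bit cyclic Gray code visits every vertex exactly once and returns to the start.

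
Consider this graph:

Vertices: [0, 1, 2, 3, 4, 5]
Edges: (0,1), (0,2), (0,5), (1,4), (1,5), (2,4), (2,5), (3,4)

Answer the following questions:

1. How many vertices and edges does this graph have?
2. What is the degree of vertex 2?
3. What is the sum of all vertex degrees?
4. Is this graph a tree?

Count: 6 vertices, 8 edges.
Vertex 2 has neighbors [0, 4, 5], degree = 3.
Handshaking lemma: 2 * 8 = 16.
A tree on 6 vertices has 5 edges. This graph has 8 edges (3 extra). Not a tree.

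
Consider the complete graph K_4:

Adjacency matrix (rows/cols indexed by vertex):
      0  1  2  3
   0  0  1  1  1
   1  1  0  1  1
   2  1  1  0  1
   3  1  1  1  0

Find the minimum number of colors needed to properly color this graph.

In K_4, every vertex is adjacent to every other vertex.
Each vertex needs a unique color.
Chromatic number = 4.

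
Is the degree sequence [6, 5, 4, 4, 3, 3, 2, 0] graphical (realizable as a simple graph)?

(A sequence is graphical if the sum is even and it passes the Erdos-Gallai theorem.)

Sum of degrees = 27. Sum is odd, so the sequence is NOT graphical.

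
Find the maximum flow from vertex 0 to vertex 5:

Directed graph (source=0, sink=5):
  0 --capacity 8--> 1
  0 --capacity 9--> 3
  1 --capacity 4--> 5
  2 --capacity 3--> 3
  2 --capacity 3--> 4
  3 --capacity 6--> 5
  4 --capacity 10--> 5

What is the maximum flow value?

Computing max flow:
  Flow on (0->1): 4/8
  Flow on (0->3): 6/9
  Flow on (1->5): 4/4
  Flow on (3->5): 6/6
Maximum flow = 10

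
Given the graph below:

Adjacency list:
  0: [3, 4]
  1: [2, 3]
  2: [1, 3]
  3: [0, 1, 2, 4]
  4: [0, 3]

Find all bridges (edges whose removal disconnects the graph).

No bridges found. The graph is 2-edge-connected (no single edge removal disconnects it).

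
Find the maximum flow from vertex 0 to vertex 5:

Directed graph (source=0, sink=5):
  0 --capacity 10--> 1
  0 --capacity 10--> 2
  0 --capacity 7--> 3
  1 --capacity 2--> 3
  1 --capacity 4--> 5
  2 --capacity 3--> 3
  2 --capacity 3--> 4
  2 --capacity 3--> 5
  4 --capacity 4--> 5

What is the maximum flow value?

Computing max flow:
  Flow on (0->1): 4/10
  Flow on (0->2): 6/10
  Flow on (1->5): 4/4
  Flow on (2->4): 3/3
  Flow on (2->5): 3/3
  Flow on (4->5): 3/4
Maximum flow = 10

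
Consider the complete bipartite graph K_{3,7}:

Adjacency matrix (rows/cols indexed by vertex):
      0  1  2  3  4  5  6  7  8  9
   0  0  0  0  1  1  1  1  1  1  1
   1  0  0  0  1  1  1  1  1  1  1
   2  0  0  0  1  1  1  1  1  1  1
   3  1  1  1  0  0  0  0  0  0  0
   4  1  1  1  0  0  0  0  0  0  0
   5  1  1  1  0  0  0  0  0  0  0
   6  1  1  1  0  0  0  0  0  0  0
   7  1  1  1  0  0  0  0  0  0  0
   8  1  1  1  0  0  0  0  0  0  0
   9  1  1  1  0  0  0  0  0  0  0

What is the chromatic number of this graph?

K_{3,7} is bipartite: vertices split into two independent sets of size 3 and 7.
Color one set 0, the other 1. No adjacent vertices share a color.
Chromatic number = 2.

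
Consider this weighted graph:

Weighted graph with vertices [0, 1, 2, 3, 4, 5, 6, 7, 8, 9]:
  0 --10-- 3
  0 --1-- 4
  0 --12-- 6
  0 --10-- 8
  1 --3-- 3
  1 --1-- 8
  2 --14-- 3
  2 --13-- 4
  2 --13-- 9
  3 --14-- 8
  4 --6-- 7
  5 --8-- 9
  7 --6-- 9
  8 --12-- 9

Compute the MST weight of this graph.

Applying Kruskal's algorithm (sort edges by weight, add if no cycle):
  Add (0,4) w=1
  Add (1,8) w=1
  Add (1,3) w=3
  Add (4,7) w=6
  Add (7,9) w=6
  Add (5,9) w=8
  Add (0,8) w=10
  Skip (0,3) w=10 (creates cycle)
  Add (0,6) w=12
  Skip (8,9) w=12 (creates cycle)
  Add (2,9) w=13
  Skip (2,4) w=13 (creates cycle)
  Skip (2,3) w=14 (creates cycle)
  Skip (3,8) w=14 (creates cycle)
MST weight = 60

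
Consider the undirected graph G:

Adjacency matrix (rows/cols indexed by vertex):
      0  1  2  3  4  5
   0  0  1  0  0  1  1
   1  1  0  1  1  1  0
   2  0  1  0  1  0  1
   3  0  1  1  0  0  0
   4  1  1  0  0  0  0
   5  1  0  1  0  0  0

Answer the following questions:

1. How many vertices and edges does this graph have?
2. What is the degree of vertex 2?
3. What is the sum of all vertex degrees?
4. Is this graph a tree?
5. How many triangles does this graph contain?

Count: 6 vertices, 8 edges.
Vertex 2 has neighbors [1, 3, 5], degree = 3.
Handshaking lemma: 2 * 8 = 16.
A tree on 6 vertices has 5 edges. This graph has 8 edges (3 extra). Not a tree.
Number of triangles = 2.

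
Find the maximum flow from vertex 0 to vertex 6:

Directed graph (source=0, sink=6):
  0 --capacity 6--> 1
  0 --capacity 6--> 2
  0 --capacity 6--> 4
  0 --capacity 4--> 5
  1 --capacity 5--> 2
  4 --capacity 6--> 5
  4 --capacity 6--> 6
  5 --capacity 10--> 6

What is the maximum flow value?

Computing max flow:
  Flow on (0->4): 6/6
  Flow on (0->5): 4/4
  Flow on (4->6): 6/6
  Flow on (5->6): 4/10
Maximum flow = 10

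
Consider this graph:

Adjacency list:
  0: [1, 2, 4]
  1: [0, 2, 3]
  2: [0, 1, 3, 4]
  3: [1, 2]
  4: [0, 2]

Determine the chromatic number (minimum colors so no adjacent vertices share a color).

The graph has a maximum clique of size 3 (lower bound on chromatic number).
A valid 3-coloring: {0: 1, 1: 2, 2: 0, 3: 1, 4: 2}.
Chromatic number = 3.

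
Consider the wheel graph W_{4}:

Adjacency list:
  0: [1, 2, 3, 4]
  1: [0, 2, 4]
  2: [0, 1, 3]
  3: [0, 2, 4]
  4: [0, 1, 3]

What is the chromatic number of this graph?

W_{4} = C_{4} plus a hub adjacent to every cycle vertex.
The outer cycle needs 2 colors (even cycle); the hub is adjacent to all of them so needs a fresh color.
Chromatic number = 2 + 1 = 3.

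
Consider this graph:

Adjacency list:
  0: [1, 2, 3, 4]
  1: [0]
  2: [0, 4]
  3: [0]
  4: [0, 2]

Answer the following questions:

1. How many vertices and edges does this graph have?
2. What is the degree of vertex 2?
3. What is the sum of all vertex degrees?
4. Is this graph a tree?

Count: 5 vertices, 5 edges.
Vertex 2 has neighbors [0, 4], degree = 2.
Handshaking lemma: 2 * 5 = 10.
A tree on 5 vertices has 4 edges. This graph has 5 edges (1 extra). Not a tree.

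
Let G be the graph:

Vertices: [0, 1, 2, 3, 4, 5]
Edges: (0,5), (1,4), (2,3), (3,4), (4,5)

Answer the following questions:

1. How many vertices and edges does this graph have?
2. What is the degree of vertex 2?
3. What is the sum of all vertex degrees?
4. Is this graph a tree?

Count: 6 vertices, 5 edges.
Vertex 2 has neighbors [3], degree = 1.
Handshaking lemma: 2 * 5 = 10.
A graph is a tree iff it is connected and has exactly n-1 edges. This graph is connected (all 6 vertices in one component) and has 6-1 = 5 edges. It is a tree.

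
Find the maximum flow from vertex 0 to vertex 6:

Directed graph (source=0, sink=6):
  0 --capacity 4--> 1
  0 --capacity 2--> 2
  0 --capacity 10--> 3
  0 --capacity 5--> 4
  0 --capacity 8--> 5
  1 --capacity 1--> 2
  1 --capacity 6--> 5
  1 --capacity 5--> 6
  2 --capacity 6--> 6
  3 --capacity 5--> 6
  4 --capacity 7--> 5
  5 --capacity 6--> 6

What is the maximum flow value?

Computing max flow:
  Flow on (0->1): 4/4
  Flow on (0->2): 2/2
  Flow on (0->3): 5/10
  Flow on (0->5): 6/8
  Flow on (1->6): 4/5
  Flow on (2->6): 2/6
  Flow on (3->6): 5/5
  Flow on (5->6): 6/6
Maximum flow = 17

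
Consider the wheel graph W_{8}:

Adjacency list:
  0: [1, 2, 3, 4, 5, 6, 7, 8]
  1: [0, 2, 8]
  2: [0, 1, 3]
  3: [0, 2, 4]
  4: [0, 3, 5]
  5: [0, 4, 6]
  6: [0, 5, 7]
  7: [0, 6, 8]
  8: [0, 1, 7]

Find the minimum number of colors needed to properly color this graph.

W_{8} = C_{8} plus a hub adjacent to every cycle vertex.
The outer cycle needs 2 colors (even cycle); the hub is adjacent to all of them so needs a fresh color.
Chromatic number = 2 + 1 = 3.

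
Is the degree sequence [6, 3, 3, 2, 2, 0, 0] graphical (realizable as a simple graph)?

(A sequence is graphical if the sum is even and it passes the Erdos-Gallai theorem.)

Sum of degrees = 16. Sum is even but fails Erdos-Gallai. The sequence is NOT graphical.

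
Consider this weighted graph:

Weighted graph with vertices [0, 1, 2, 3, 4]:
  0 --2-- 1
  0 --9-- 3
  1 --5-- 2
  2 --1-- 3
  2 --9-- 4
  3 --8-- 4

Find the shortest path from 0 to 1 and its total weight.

Using Dijkstra's algorithm from vertex 0:
Shortest path: 0 -> 1
Total weight: 2 = 2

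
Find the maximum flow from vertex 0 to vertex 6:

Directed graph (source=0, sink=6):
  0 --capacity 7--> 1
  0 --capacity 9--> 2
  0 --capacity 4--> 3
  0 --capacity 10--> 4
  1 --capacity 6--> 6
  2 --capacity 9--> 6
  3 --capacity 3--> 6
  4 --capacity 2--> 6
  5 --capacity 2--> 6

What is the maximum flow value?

Computing max flow:
  Flow on (0->1): 6/7
  Flow on (0->2): 9/9
  Flow on (0->3): 3/4
  Flow on (0->4): 2/10
  Flow on (1->6): 6/6
  Flow on (2->6): 9/9
  Flow on (3->6): 3/3
  Flow on (4->6): 2/2
Maximum flow = 20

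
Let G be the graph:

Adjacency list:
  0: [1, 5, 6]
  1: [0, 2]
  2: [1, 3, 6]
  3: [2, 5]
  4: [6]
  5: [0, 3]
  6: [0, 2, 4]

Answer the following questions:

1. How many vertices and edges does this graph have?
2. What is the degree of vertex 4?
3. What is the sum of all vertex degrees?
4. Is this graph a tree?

Count: 7 vertices, 8 edges.
Vertex 4 has neighbors [6], degree = 1.
Handshaking lemma: 2 * 8 = 16.
A tree on 7 vertices has 6 edges. This graph has 8 edges (2 extra). Not a tree.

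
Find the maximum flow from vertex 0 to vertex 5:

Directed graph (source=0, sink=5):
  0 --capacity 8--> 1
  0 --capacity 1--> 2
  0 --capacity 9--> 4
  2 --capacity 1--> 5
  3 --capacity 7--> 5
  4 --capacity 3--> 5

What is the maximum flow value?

Computing max flow:
  Flow on (0->2): 1/1
  Flow on (0->4): 3/9
  Flow on (2->5): 1/1
  Flow on (4->5): 3/3
Maximum flow = 4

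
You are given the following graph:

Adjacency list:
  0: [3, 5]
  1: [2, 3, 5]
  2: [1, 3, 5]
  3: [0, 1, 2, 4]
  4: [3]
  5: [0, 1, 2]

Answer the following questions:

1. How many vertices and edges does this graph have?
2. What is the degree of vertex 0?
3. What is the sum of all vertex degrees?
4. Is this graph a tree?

Count: 6 vertices, 8 edges.
Vertex 0 has neighbors [3, 5], degree = 2.
Handshaking lemma: 2 * 8 = 16.
A tree on 6 vertices has 5 edges. This graph has 8 edges (3 extra). Not a tree.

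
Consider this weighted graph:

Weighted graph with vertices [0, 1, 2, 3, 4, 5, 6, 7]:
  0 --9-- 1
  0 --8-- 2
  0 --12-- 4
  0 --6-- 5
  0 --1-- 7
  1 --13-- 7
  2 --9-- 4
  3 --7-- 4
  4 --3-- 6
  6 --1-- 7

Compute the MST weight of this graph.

Applying Kruskal's algorithm (sort edges by weight, add if no cycle):
  Add (0,7) w=1
  Add (6,7) w=1
  Add (4,6) w=3
  Add (0,5) w=6
  Add (3,4) w=7
  Add (0,2) w=8
  Add (0,1) w=9
  Skip (2,4) w=9 (creates cycle)
  Skip (0,4) w=12 (creates cycle)
  Skip (1,7) w=13 (creates cycle)
MST weight = 35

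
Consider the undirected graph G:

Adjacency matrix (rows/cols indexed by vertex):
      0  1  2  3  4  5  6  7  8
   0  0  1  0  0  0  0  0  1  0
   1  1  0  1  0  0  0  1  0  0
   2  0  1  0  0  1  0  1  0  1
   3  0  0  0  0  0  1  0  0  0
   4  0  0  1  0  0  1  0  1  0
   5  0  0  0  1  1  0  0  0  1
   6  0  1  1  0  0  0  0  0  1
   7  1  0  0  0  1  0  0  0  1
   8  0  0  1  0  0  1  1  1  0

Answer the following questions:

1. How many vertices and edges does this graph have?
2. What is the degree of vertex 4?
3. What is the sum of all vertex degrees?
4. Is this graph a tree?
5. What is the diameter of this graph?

Count: 9 vertices, 13 edges.
Vertex 4 has neighbors [2, 5, 7], degree = 3.
Handshaking lemma: 2 * 13 = 26.
A tree on 9 vertices has 8 edges. This graph has 13 edges (5 extra). Not a tree.
Diameter (longest shortest path) = 4.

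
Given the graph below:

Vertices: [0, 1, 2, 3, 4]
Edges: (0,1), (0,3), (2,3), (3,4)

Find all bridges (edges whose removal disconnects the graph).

A bridge is an edge whose removal increases the number of connected components.
Bridges found: (0,1), (0,3), (2,3), (3,4)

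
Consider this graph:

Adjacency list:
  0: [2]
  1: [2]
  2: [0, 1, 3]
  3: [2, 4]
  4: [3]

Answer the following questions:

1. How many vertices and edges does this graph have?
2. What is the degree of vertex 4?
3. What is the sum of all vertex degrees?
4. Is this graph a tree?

Count: 5 vertices, 4 edges.
Vertex 4 has neighbors [3], degree = 1.
Handshaking lemma: 2 * 4 = 8.
A graph is a tree iff it is connected and has exactly n-1 edges. This graph is connected (all 5 vertices in one component) and has 5-1 = 4 edges. It is a tree.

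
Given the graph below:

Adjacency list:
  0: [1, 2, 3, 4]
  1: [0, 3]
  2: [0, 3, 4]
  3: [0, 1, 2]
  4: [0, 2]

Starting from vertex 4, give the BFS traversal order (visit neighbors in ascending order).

BFS from vertex 4 (neighbors processed in ascending order):
Visit order: 4, 0, 2, 1, 3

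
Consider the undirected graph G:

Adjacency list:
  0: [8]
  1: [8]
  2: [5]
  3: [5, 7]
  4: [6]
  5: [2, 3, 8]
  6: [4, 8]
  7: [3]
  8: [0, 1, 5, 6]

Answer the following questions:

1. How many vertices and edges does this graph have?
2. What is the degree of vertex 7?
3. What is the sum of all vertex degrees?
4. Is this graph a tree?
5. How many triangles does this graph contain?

Count: 9 vertices, 8 edges.
Vertex 7 has neighbors [3], degree = 1.
Handshaking lemma: 2 * 8 = 16.
A graph is a tree iff it is connected and has exactly n-1 edges. This graph is connected (all 9 vertices in one component) and has 9-1 = 8 edges. It is a tree.
Number of triangles = 0.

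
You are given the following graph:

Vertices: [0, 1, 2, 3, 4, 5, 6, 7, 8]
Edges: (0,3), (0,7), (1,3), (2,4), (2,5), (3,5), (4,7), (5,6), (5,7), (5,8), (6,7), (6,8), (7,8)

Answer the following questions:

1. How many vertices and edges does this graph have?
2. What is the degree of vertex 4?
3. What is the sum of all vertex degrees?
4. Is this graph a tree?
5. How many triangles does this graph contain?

Count: 9 vertices, 13 edges.
Vertex 4 has neighbors [2, 7], degree = 2.
Handshaking lemma: 2 * 13 = 26.
A tree on 9 vertices has 8 edges. This graph has 13 edges (5 extra). Not a tree.
Number of triangles = 4.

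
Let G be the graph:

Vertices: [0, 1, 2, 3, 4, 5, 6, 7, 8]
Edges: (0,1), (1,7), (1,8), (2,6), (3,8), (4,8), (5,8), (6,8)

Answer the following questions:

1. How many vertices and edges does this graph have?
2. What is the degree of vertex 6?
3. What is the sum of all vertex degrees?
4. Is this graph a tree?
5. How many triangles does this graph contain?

Count: 9 vertices, 8 edges.
Vertex 6 has neighbors [2, 8], degree = 2.
Handshaking lemma: 2 * 8 = 16.
A graph is a tree iff it is connected and has exactly n-1 edges. This graph is connected (all 9 vertices in one component) and has 9-1 = 8 edges. It is a tree.
Number of triangles = 0.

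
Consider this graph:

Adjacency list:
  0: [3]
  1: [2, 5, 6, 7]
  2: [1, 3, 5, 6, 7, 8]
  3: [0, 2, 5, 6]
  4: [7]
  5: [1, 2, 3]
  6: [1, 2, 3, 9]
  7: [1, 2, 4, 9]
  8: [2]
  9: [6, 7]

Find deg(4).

Vertex 4 has neighbors [7], so deg(4) = 1.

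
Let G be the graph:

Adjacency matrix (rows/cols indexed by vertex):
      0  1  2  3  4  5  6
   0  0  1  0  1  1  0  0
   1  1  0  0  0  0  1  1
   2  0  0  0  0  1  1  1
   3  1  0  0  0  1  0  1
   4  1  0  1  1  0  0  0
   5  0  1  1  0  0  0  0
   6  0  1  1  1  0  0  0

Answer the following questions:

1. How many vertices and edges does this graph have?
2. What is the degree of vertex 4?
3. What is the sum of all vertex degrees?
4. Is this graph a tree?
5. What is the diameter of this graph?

Count: 7 vertices, 10 edges.
Vertex 4 has neighbors [0, 2, 3], degree = 3.
Handshaking lemma: 2 * 10 = 20.
A tree on 7 vertices has 6 edges. This graph has 10 edges (4 extra). Not a tree.
Diameter (longest shortest path) = 3.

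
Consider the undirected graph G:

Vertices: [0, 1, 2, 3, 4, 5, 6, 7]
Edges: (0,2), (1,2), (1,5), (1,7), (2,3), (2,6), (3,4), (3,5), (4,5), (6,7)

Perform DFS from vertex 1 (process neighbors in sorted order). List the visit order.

DFS from vertex 1 (neighbors processed in ascending order):
Visit order: 1, 2, 0, 3, 4, 5, 6, 7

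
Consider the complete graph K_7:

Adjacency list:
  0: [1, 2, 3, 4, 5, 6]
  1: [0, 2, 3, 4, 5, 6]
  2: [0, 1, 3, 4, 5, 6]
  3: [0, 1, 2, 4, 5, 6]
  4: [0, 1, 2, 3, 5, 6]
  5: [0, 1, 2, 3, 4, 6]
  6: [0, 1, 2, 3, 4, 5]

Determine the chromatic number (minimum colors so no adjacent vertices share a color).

In K_7, every vertex is adjacent to every other vertex.
Each vertex needs a unique color.
Chromatic number = 7.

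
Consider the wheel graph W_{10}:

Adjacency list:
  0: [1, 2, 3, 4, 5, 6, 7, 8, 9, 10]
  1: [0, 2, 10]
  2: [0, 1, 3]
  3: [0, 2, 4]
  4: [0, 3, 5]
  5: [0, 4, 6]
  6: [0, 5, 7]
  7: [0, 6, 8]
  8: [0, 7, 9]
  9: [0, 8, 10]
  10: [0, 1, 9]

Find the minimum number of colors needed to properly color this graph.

W_{10} = C_{10} plus a hub adjacent to every cycle vertex.
The outer cycle needs 2 colors (even cycle); the hub is adjacent to all of them so needs a fresh color.
Chromatic number = 2 + 1 = 3.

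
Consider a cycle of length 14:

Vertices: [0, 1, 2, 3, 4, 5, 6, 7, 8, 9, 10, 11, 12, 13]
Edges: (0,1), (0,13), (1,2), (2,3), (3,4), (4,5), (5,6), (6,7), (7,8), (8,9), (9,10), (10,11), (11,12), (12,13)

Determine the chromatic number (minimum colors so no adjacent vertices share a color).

This is an even cycle (C_14). Even cycles are bipartite.
Chromatic number = 2.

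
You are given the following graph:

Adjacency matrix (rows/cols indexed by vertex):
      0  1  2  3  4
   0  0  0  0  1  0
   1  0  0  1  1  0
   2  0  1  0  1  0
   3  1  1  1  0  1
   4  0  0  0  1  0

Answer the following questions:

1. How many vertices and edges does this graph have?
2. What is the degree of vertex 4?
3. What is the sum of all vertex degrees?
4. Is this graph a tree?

Count: 5 vertices, 5 edges.
Vertex 4 has neighbors [3], degree = 1.
Handshaking lemma: 2 * 5 = 10.
A tree on 5 vertices has 4 edges. This graph has 5 edges (1 extra). Not a tree.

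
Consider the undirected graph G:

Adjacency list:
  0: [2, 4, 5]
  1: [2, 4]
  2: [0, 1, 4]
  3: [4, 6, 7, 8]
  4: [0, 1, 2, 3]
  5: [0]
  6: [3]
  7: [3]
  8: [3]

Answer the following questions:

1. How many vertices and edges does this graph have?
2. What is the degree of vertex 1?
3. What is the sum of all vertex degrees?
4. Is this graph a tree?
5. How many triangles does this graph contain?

Count: 9 vertices, 10 edges.
Vertex 1 has neighbors [2, 4], degree = 2.
Handshaking lemma: 2 * 10 = 20.
A tree on 9 vertices has 8 edges. This graph has 10 edges (2 extra). Not a tree.
Number of triangles = 2.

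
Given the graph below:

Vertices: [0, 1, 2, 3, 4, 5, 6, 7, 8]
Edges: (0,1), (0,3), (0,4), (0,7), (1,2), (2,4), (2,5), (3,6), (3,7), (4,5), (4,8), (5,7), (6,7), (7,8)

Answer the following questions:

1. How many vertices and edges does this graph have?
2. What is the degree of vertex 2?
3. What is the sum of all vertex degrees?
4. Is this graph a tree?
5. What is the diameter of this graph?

Count: 9 vertices, 14 edges.
Vertex 2 has neighbors [1, 4, 5], degree = 3.
Handshaking lemma: 2 * 14 = 28.
A tree on 9 vertices has 8 edges. This graph has 14 edges (6 extra). Not a tree.
Diameter (longest shortest path) = 3.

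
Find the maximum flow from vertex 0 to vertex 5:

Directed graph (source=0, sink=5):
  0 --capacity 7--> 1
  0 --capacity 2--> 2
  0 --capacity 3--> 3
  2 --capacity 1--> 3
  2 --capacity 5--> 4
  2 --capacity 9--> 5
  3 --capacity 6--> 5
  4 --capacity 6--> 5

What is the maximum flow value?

Computing max flow:
  Flow on (0->2): 2/2
  Flow on (0->3): 3/3
  Flow on (2->5): 2/9
  Flow on (3->5): 3/6
Maximum flow = 5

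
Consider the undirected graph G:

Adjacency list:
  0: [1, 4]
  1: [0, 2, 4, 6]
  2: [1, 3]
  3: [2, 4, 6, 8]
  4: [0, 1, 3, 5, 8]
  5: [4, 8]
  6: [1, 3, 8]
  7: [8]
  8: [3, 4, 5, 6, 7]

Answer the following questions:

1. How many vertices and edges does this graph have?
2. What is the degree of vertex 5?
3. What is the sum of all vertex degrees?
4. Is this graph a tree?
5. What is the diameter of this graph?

Count: 9 vertices, 14 edges.
Vertex 5 has neighbors [4, 8], degree = 2.
Handshaking lemma: 2 * 14 = 28.
A tree on 9 vertices has 8 edges. This graph has 14 edges (6 extra). Not a tree.
Diameter (longest shortest path) = 3.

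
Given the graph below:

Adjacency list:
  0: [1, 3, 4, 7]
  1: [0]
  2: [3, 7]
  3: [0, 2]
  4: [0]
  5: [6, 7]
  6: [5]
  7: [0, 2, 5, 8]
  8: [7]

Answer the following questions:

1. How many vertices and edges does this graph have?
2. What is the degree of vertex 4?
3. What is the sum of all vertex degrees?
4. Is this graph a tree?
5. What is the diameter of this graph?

Count: 9 vertices, 9 edges.
Vertex 4 has neighbors [0], degree = 1.
Handshaking lemma: 2 * 9 = 18.
A tree on 9 vertices has 8 edges. This graph has 9 edges (1 extra). Not a tree.
Diameter (longest shortest path) = 4.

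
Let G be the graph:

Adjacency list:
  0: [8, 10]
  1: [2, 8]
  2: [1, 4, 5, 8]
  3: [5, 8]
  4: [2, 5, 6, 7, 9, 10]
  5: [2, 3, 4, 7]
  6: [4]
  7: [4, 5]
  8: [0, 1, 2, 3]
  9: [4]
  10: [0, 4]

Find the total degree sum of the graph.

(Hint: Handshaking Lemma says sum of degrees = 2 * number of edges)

Count edges: 15 edges.
By Handshaking Lemma: sum of degrees = 2 * 15 = 30.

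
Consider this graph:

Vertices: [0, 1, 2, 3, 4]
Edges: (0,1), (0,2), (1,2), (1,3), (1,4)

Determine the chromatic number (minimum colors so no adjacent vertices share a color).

The graph has a maximum clique of size 3 (lower bound on chromatic number).
A valid 3-coloring: {0: 1, 1: 0, 2: 2, 3: 1, 4: 1}.
Chromatic number = 3.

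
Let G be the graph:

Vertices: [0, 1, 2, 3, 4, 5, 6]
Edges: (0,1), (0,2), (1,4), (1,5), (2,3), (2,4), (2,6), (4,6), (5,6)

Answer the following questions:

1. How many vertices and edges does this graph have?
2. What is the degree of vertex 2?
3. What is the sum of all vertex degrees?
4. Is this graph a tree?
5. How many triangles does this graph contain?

Count: 7 vertices, 9 edges.
Vertex 2 has neighbors [0, 3, 4, 6], degree = 4.
Handshaking lemma: 2 * 9 = 18.
A tree on 7 vertices has 6 edges. This graph has 9 edges (3 extra). Not a tree.
Number of triangles = 1.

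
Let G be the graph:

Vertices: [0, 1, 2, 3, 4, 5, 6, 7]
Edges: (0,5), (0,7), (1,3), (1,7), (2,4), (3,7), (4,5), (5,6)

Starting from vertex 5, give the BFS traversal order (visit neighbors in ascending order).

BFS from vertex 5 (neighbors processed in ascending order):
Visit order: 5, 0, 4, 6, 7, 2, 1, 3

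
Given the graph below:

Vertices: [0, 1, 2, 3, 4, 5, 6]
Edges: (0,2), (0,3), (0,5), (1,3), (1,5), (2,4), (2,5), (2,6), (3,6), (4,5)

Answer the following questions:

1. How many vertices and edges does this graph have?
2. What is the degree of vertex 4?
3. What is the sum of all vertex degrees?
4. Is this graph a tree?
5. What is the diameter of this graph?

Count: 7 vertices, 10 edges.
Vertex 4 has neighbors [2, 5], degree = 2.
Handshaking lemma: 2 * 10 = 20.
A tree on 7 vertices has 6 edges. This graph has 10 edges (4 extra). Not a tree.
Diameter (longest shortest path) = 3.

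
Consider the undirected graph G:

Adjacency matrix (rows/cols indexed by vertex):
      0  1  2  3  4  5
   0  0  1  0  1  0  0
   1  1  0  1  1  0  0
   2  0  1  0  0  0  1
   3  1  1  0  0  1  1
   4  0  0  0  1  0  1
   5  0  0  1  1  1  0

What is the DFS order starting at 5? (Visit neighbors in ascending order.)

DFS from vertex 5 (neighbors processed in ascending order):
Visit order: 5, 2, 1, 0, 3, 4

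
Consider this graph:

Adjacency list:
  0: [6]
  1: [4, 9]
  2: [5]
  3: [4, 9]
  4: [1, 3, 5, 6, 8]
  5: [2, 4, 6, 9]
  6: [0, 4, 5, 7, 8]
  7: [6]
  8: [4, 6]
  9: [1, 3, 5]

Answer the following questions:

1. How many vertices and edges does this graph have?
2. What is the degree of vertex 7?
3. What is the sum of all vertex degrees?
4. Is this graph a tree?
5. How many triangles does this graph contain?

Count: 10 vertices, 13 edges.
Vertex 7 has neighbors [6], degree = 1.
Handshaking lemma: 2 * 13 = 26.
A tree on 10 vertices has 9 edges. This graph has 13 edges (4 extra). Not a tree.
Number of triangles = 2.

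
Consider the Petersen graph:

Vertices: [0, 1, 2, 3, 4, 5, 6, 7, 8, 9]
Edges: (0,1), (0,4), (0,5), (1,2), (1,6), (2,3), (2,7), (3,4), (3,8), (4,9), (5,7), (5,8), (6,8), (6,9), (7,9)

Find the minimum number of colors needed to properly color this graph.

The Petersen graph contains odd cycles (e.g. the outer 5-cycle), so chi >= 3.
A proper 3-coloring exists (it is a well-known 3-chromatic graph).
Chromatic number = 3.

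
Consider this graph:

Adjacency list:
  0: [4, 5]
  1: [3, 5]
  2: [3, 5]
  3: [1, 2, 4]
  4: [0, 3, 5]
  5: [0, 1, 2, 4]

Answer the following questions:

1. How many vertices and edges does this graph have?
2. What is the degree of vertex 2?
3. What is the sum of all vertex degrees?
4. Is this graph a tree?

Count: 6 vertices, 8 edges.
Vertex 2 has neighbors [3, 5], degree = 2.
Handshaking lemma: 2 * 8 = 16.
A tree on 6 vertices has 5 edges. This graph has 8 edges (3 extra). Not a tree.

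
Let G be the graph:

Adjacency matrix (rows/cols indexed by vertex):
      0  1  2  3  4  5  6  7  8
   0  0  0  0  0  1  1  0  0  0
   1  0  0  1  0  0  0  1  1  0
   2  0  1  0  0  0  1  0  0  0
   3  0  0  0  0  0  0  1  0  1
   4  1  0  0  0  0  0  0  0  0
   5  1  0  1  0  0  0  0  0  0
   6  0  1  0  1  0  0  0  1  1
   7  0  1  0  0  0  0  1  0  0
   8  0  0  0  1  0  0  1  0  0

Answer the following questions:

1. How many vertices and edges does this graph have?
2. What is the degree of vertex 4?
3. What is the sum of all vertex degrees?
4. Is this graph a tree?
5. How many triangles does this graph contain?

Count: 9 vertices, 10 edges.
Vertex 4 has neighbors [0], degree = 1.
Handshaking lemma: 2 * 10 = 20.
A tree on 9 vertices has 8 edges. This graph has 10 edges (2 extra). Not a tree.
Number of triangles = 2.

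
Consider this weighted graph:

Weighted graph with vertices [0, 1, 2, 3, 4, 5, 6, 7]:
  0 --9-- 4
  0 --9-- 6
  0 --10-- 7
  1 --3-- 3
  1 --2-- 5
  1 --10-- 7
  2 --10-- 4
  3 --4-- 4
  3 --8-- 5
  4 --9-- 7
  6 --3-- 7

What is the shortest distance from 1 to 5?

Using Dijkstra's algorithm from vertex 1:
Shortest path: 1 -> 5
Total weight: 2 = 2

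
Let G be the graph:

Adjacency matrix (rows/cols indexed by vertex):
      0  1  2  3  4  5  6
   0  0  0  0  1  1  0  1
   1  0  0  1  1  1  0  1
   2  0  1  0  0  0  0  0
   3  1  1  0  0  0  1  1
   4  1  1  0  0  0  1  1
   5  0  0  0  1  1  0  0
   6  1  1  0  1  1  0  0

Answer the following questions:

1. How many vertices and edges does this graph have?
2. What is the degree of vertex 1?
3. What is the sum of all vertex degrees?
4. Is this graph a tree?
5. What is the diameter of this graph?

Count: 7 vertices, 11 edges.
Vertex 1 has neighbors [2, 3, 4, 6], degree = 4.
Handshaking lemma: 2 * 11 = 22.
A tree on 7 vertices has 6 edges. This graph has 11 edges (5 extra). Not a tree.
Diameter (longest shortest path) = 3.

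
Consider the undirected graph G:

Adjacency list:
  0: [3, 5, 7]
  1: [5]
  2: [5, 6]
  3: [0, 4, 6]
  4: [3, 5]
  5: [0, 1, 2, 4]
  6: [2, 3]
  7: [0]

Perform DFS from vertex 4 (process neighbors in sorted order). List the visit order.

DFS from vertex 4 (neighbors processed in ascending order):
Visit order: 4, 3, 0, 5, 1, 2, 6, 7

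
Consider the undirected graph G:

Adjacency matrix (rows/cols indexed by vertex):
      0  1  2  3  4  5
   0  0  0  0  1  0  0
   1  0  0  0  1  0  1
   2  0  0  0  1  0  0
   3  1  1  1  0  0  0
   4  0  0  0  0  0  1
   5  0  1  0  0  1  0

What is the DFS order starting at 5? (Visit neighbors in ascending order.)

DFS from vertex 5 (neighbors processed in ascending order):
Visit order: 5, 1, 3, 0, 2, 4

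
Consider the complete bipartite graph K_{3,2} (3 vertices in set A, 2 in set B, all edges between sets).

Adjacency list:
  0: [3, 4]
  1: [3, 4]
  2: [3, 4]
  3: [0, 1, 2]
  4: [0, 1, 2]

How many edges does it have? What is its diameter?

K_{3,2} has 3 * 2 = 6 edges.
Any vertex reaches any opposite-side vertex in 1 step; same-side vertices reach in 2 steps via any opposite-side vertex.
Diameter = 2.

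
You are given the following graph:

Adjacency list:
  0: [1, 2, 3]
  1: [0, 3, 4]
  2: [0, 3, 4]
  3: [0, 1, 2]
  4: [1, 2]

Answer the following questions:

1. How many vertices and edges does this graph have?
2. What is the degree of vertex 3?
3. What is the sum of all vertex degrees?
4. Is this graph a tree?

Count: 5 vertices, 7 edges.
Vertex 3 has neighbors [0, 1, 2], degree = 3.
Handshaking lemma: 2 * 7 = 14.
A tree on 5 vertices has 4 edges. This graph has 7 edges (3 extra). Not a tree.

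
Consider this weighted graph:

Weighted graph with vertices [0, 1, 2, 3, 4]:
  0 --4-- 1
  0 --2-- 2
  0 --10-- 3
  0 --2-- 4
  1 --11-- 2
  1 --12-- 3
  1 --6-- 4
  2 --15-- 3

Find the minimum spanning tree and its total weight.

Applying Kruskal's algorithm (sort edges by weight, add if no cycle):
  Add (0,4) w=2
  Add (0,2) w=2
  Add (0,1) w=4
  Skip (1,4) w=6 (creates cycle)
  Add (0,3) w=10
  Skip (1,2) w=11 (creates cycle)
  Skip (1,3) w=12 (creates cycle)
  Skip (2,3) w=15 (creates cycle)
MST weight = 18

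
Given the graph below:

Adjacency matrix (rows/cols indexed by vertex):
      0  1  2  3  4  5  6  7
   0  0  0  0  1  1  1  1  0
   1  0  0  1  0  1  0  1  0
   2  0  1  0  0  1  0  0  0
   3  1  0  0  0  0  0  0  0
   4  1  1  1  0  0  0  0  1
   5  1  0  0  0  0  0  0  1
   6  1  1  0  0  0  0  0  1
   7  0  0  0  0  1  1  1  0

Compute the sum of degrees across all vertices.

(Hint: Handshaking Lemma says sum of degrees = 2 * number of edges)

Count edges: 11 edges.
By Handshaking Lemma: sum of degrees = 2 * 11 = 22.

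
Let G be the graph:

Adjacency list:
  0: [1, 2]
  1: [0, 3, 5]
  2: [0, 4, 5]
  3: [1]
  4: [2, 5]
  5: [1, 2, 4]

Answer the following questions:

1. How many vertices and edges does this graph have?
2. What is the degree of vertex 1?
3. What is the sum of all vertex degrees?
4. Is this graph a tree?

Count: 6 vertices, 7 edges.
Vertex 1 has neighbors [0, 3, 5], degree = 3.
Handshaking lemma: 2 * 7 = 14.
A tree on 6 vertices has 5 edges. This graph has 7 edges (2 extra). Not a tree.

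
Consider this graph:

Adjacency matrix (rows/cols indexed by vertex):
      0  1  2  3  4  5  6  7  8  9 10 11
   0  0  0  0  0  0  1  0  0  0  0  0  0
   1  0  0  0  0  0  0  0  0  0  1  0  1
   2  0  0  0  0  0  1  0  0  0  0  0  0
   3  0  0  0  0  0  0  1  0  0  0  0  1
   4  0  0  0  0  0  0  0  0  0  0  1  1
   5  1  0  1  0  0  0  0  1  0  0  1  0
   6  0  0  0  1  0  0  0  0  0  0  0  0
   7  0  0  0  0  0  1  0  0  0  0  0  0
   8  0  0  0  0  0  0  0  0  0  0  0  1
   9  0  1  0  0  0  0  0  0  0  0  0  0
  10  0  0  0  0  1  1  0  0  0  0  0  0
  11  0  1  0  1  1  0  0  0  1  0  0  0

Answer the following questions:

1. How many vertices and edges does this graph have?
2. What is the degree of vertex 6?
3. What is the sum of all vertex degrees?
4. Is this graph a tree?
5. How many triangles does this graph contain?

Count: 12 vertices, 11 edges.
Vertex 6 has neighbors [3], degree = 1.
Handshaking lemma: 2 * 11 = 22.
A graph is a tree iff it is connected and has exactly n-1 edges. This graph is connected (all 12 vertices in one component) and has 12-1 = 11 edges. It is a tree.
Number of triangles = 0.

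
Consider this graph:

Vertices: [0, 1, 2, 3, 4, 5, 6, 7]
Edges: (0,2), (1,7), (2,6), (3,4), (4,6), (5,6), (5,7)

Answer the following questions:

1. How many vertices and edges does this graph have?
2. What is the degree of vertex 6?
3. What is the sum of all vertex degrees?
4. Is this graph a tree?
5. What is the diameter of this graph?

Count: 8 vertices, 7 edges.
Vertex 6 has neighbors [2, 4, 5], degree = 3.
Handshaking lemma: 2 * 7 = 14.
A graph is a tree iff it is connected and has exactly n-1 edges. This graph is connected (all 8 vertices in one component) and has 8-1 = 7 edges. It is a tree.
Diameter (longest shortest path) = 5.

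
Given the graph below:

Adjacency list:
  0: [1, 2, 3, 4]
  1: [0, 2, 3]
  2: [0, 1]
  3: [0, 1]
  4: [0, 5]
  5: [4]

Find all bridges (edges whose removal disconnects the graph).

A bridge is an edge whose removal increases the number of connected components.
Bridges found: (0,4), (4,5)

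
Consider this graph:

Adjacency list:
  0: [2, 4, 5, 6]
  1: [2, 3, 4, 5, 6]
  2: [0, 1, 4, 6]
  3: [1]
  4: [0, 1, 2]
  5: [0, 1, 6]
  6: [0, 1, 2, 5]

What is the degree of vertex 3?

Vertex 3 has neighbors [1], so deg(3) = 1.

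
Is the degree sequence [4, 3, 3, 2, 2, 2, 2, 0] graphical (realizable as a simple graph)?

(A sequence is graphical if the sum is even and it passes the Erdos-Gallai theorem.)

Sum of degrees = 18. Sum is even and passes Erdos-Gallai. The sequence IS graphical.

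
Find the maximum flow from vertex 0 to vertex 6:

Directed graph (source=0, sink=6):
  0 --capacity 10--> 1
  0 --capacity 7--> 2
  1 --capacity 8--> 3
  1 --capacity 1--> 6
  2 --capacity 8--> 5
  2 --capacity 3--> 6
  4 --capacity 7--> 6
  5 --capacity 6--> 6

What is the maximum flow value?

Computing max flow:
  Flow on (0->1): 1/10
  Flow on (0->2): 7/7
  Flow on (1->6): 1/1
  Flow on (2->5): 4/8
  Flow on (2->6): 3/3
  Flow on (5->6): 4/6
Maximum flow = 8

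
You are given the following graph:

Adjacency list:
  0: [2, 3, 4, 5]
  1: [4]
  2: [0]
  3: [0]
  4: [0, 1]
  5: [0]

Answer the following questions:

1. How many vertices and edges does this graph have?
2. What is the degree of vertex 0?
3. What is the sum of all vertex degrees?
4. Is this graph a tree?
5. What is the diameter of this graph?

Count: 6 vertices, 5 edges.
Vertex 0 has neighbors [2, 3, 4, 5], degree = 4.
Handshaking lemma: 2 * 5 = 10.
A graph is a tree iff it is connected and has exactly n-1 edges. This graph is connected (all 6 vertices in one component) and has 6-1 = 5 edges. It is a tree.
Diameter (longest shortest path) = 3.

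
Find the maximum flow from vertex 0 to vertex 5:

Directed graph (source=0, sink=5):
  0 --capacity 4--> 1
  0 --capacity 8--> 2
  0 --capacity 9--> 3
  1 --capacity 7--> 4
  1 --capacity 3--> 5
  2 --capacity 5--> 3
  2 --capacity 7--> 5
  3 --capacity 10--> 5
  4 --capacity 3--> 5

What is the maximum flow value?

Computing max flow:
  Flow on (0->1): 4/4
  Flow on (0->2): 8/8
  Flow on (0->3): 9/9
  Flow on (1->4): 1/7
  Flow on (1->5): 3/3
  Flow on (2->3): 1/5
  Flow on (2->5): 7/7
  Flow on (3->5): 10/10
  Flow on (4->5): 1/3
Maximum flow = 21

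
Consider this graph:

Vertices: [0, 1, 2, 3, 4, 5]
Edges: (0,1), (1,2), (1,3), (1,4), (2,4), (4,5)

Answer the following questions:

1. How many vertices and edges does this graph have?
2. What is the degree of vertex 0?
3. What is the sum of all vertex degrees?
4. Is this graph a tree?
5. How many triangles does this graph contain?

Count: 6 vertices, 6 edges.
Vertex 0 has neighbors [1], degree = 1.
Handshaking lemma: 2 * 6 = 12.
A tree on 6 vertices has 5 edges. This graph has 6 edges (1 extra). Not a tree.
Number of triangles = 1.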